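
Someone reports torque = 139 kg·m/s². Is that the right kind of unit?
No

torque has SI base units: kg * m^2 / s^2
kg·m/s² does NOT reduce to kg * m^2 / s^2; a valid unit for torque would be e.g. N·m.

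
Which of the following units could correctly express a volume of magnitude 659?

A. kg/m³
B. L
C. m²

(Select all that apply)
B

volume has SI base units: m^3

Checking each option against m^3:
  A. kg/m³: ✗ does not match
  B. L: ✓ matches
  C. m²: ✗ does not match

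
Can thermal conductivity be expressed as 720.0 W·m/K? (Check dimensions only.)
No

thermal conductivity has SI base units: kg * m / (s^3 * K)
W·m/K does NOT reduce to kg * m / (s^3 * K); a valid unit for thermal conductivity would be e.g. W/(m·K).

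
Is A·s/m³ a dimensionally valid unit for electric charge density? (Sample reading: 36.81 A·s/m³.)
Yes

electric charge density has SI base units: A * s / m^3
A·s/m³ reduces to the same SI base units, so it is a valid unit for electric charge density.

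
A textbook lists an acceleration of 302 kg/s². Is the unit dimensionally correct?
No

acceleration has SI base units: m / s^2
kg/s² does NOT reduce to m / s^2; a valid unit for acceleration would be e.g. m/s².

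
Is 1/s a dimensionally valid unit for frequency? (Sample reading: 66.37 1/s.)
Yes

frequency has SI base units: 1 / s
1/s reduces to the same SI base units, so it is a valid unit for frequency.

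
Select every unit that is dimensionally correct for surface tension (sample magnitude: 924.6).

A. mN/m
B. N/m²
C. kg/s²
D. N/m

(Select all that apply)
A, C, D

surface tension has SI base units: kg / s^2

Checking each option against kg / s^2:
  A. mN/m: ✓ matches
  B. N/m²: ✗ does not match
  C. kg/s²: ✓ matches
  D. N/m: ✓ matches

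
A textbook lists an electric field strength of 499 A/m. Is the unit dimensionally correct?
No

electric field strength has SI base units: kg * m / (A * s^3)
A/m does NOT reduce to kg * m / (A * s^3); a valid unit for electric field strength would be e.g. V/m.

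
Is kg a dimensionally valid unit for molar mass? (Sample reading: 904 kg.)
No

molar mass has SI base units: kg / mol
kg does NOT reduce to kg / mol; a valid unit for molar mass would be e.g. kg/mol.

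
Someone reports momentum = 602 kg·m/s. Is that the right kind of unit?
Yes

momentum has SI base units: kg * m / s
kg·m/s reduces to the same SI base units, so it is a valid unit for momentum.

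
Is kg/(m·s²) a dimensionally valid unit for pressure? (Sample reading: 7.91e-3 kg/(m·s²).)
Yes

pressure has SI base units: kg / (m * s^2)
kg/(m·s²) reduces to the same SI base units, so it is a valid unit for pressure.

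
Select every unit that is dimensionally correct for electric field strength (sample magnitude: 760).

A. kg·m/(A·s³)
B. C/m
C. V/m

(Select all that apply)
A, C

electric field strength has SI base units: kg * m / (A * s^3)

Checking each option against kg * m / (A * s^3):
  A. kg·m/(A·s³): ✓ matches
  B. C/m: ✗ does not match
  C. V/m: ✓ matches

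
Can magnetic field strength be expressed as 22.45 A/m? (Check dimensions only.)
Yes

magnetic field strength has SI base units: A / m
A/m reduces to the same SI base units, so it is a valid unit for magnetic field strength.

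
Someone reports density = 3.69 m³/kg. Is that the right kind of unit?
No

density has SI base units: kg / m^3
m³/kg does NOT reduce to kg / m^3; a valid unit for density would be e.g. kg/m³.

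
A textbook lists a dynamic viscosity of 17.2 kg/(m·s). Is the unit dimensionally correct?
Yes

dynamic viscosity has SI base units: kg / (m * s)
kg/(m·s) reduces to the same SI base units, so it is a valid unit for dynamic viscosity.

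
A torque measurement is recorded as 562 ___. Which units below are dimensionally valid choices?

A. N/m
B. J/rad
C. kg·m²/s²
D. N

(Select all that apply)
B, C

torque has SI base units: kg * m^2 / s^2

Checking each option against kg * m^2 / s^2:
  A. N/m: ✗ does not match
  B. J/rad: ✓ matches
  C. kg·m²/s²: ✓ matches
  D. N: ✗ does not match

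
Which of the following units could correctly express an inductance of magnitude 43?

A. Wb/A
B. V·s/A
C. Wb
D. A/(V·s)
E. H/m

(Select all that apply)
A, B

inductance has SI base units: kg * m^2 / (A^2 * s^2)

Checking each option against kg * m^2 / (A^2 * s^2):
  A. Wb/A: ✓ matches
  B. V·s/A: ✓ matches
  C. Wb: ✗ does not match
  D. A/(V·s): ✗ does not match
  E. H/m: ✗ does not match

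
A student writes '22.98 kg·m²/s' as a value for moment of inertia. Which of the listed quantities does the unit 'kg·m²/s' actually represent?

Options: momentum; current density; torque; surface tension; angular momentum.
angular momentum

moment of inertia should have units dimensionally equivalent to kg * m^2 (e.g. kg·m²).
The given unit 'kg·m²/s' reduces to kg * m^2 / s. Of the listed options, that is the dimensionality of angular momentum.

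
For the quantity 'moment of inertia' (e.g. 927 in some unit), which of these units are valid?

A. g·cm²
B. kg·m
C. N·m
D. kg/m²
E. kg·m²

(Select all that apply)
A, E

moment of inertia has SI base units: kg * m^2

Checking each option against kg * m^2:
  A. g·cm²: ✓ matches
  B. kg·m: ✗ does not match
  C. N·m: ✗ does not match
  D. kg/m²: ✗ does not match
  E. kg·m²: ✓ matches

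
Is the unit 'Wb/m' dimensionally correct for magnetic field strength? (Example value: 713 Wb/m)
No

magnetic field strength has SI base units: A / m
Wb/m does NOT reduce to A / m; a valid unit for magnetic field strength would be e.g. A/m.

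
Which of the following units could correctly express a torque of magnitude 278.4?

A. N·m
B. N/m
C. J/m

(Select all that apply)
A

torque has SI base units: kg * m^2 / s^2

Checking each option against kg * m^2 / s^2:
  A. N·m: ✓ matches
  B. N/m: ✗ does not match
  C. J/m: ✗ does not match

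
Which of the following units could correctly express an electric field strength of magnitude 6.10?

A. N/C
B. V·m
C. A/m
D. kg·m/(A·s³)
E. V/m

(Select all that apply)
A, D, E

electric field strength has SI base units: kg * m / (A * s^3)

Checking each option against kg * m / (A * s^3):
  A. N/C: ✓ matches
  B. V·m: ✗ does not match
  C. A/m: ✗ does not match
  D. kg·m/(A·s³): ✓ matches
  E. V/m: ✓ matches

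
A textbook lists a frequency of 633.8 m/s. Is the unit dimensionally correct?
No

frequency has SI base units: 1 / s
m/s does NOT reduce to 1 / s; a valid unit for frequency would be e.g. Hz.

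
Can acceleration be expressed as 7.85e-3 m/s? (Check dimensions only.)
No

acceleration has SI base units: m / s^2
m/s does NOT reduce to m / s^2; a valid unit for acceleration would be e.g. m/s².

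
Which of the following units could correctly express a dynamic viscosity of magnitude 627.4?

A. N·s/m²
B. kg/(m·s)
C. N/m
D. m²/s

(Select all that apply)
A, B

dynamic viscosity has SI base units: kg / (m * s)

Checking each option against kg / (m * s):
  A. N·s/m²: ✓ matches
  B. kg/(m·s): ✓ matches
  C. N/m: ✗ does not match
  D. m²/s: ✗ does not match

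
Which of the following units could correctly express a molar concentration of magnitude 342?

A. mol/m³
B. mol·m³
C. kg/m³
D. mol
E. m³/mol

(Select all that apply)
A

molar concentration has SI base units: mol / m^3

Checking each option against mol / m^3:
  A. mol/m³: ✓ matches
  B. mol·m³: ✗ does not match
  C. kg/m³: ✗ does not match
  D. mol: ✗ does not match
  E. m³/mol: ✗ does not match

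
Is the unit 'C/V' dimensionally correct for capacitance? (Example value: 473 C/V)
Yes

capacitance has SI base units: A^2 * s^4 / (kg * m^2)
C/V reduces to the same SI base units, so it is a valid unit for capacitance.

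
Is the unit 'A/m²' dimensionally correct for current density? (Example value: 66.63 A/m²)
Yes

current density has SI base units: A / m^2
A/m² reduces to the same SI base units, so it is a valid unit for current density.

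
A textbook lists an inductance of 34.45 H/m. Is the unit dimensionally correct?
No

inductance has SI base units: kg * m^2 / (A^2 * s^2)
H/m does NOT reduce to kg * m^2 / (A^2 * s^2); a valid unit for inductance would be e.g. H.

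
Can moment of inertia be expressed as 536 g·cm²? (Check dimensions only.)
Yes

moment of inertia has SI base units: kg * m^2
g·cm² reduces to the same SI base units, so it is a valid unit for moment of inertia.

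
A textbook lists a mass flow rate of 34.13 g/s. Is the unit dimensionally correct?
Yes

mass flow rate has SI base units: kg / s
g/s reduces to the same SI base units, so it is a valid unit for mass flow rate.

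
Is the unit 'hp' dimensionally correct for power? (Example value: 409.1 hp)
Yes

power has SI base units: kg * m^2 / s^3
hp reduces to the same SI base units, so it is a valid unit for power.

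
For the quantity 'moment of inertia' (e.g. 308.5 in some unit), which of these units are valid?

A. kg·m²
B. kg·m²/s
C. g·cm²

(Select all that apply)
A, C

moment of inertia has SI base units: kg * m^2

Checking each option against kg * m^2:
  A. kg·m²: ✓ matches
  B. kg·m²/s: ✗ does not match
  C. g·cm²: ✓ matches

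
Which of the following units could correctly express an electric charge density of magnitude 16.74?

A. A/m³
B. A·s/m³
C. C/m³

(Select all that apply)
B, C

electric charge density has SI base units: A * s / m^3

Checking each option against A * s / m^3:
  A. A/m³: ✗ does not match
  B. A·s/m³: ✓ matches
  C. C/m³: ✓ matches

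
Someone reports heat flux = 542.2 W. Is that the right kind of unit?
No

heat flux has SI base units: kg / s^3
W does NOT reduce to kg / s^3; a valid unit for heat flux would be e.g. W/m².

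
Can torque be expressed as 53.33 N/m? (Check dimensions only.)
No

torque has SI base units: kg * m^2 / s^2
N/m does NOT reduce to kg * m^2 / s^2; a valid unit for torque would be e.g. N·m.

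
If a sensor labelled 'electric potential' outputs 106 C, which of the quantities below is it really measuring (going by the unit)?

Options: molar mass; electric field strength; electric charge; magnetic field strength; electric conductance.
electric charge

electric potential should have units dimensionally equivalent to kg * m^2 / (A * s^3) (e.g. V).
The given unit 'C' reduces to A * s. Of the listed options, that is the dimensionality of electric charge.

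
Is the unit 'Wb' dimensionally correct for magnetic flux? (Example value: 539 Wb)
Yes

magnetic flux has SI base units: kg * m^2 / (A * s^2)
Wb reduces to the same SI base units, so it is a valid unit for magnetic flux.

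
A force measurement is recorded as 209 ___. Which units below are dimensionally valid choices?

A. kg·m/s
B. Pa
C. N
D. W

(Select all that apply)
C

force has SI base units: kg * m / s^2

Checking each option against kg * m / s^2:
  A. kg·m/s: ✗ does not match
  B. Pa: ✗ does not match
  C. N: ✓ matches
  D. W: ✗ does not match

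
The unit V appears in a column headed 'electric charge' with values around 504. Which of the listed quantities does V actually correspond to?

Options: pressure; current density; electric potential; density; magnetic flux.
electric potential

electric charge should have units dimensionally equivalent to A * s (e.g. C).
The given unit 'V' reduces to kg * m^2 / (A * s^3). Of the listed options, that is the dimensionality of electric potential.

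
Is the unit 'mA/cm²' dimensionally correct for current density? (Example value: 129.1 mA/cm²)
Yes

current density has SI base units: A / m^2
mA/cm² reduces to the same SI base units, so it is a valid unit for current density.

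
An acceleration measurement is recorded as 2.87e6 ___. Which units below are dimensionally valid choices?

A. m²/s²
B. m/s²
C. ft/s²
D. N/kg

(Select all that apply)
B, C, D

acceleration has SI base units: m / s^2

Checking each option against m / s^2:
  A. m²/s²: ✗ does not match
  B. m/s²: ✓ matches
  C. ft/s²: ✓ matches
  D. N/kg: ✓ matches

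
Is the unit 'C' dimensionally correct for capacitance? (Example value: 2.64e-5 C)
No

capacitance has SI base units: A^2 * s^4 / (kg * m^2)
C does NOT reduce to A^2 * s^4 / (kg * m^2); a valid unit for capacitance would be e.g. F.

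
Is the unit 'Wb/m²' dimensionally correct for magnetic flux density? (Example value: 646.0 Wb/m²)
Yes

magnetic flux density has SI base units: kg / (A * s^2)
Wb/m² reduces to the same SI base units, so it is a valid unit for magnetic flux density.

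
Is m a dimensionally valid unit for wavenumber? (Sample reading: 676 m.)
No

wavenumber has SI base units: 1 / m
m does NOT reduce to 1 / m; a valid unit for wavenumber would be e.g. 1/m.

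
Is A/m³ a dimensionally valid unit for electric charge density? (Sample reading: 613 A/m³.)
No

electric charge density has SI base units: A * s / m^3
A/m³ does NOT reduce to A * s / m^3; a valid unit for electric charge density would be e.g. C/m³.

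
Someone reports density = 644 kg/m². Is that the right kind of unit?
No

density has SI base units: kg / m^3
kg/m² does NOT reduce to kg / m^3; a valid unit for density would be e.g. kg/m³.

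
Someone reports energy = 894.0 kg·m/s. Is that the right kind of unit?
No

energy has SI base units: kg * m^2 / s^2
kg·m/s does NOT reduce to kg * m^2 / s^2; a valid unit for energy would be e.g. J.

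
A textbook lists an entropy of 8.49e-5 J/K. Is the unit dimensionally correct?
Yes

entropy has SI base units: kg * m^2 / (s^2 * K)
J/K reduces to the same SI base units, so it is a valid unit for entropy.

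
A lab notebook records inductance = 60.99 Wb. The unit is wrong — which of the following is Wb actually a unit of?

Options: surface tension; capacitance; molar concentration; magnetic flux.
magnetic flux

inductance should have units dimensionally equivalent to kg * m^2 / (A^2 * s^2) (e.g. H).
The given unit 'Wb' reduces to kg * m^2 / (A * s^2). Of the listed options, that is the dimensionality of magnetic flux.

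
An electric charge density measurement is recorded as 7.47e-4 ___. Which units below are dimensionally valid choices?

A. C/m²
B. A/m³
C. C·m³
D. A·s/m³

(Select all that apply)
D

electric charge density has SI base units: A * s / m^3

Checking each option against A * s / m^3:
  A. C/m²: ✗ does not match
  B. A/m³: ✗ does not match
  C. C·m³: ✗ does not match
  D. A·s/m³: ✓ matches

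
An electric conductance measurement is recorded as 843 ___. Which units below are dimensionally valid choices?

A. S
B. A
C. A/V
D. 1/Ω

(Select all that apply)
A, C, D

electric conductance has SI base units: A^2 * s^3 / (kg * m^2)

Checking each option against A^2 * s^3 / (kg * m^2):
  A. S: ✓ matches
  B. A: ✗ does not match
  C. A/V: ✓ matches
  D. 1/Ω: ✓ matches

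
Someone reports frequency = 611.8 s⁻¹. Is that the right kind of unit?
Yes

frequency has SI base units: 1 / s
s⁻¹ reduces to the same SI base units, so it is a valid unit for frequency.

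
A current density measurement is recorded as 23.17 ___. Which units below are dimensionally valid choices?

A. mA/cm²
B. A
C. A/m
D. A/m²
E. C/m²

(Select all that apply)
A, D

current density has SI base units: A / m^2

Checking each option against A / m^2:
  A. mA/cm²: ✓ matches
  B. A: ✗ does not match
  C. A/m: ✗ does not match
  D. A/m²: ✓ matches
  E. C/m²: ✗ does not match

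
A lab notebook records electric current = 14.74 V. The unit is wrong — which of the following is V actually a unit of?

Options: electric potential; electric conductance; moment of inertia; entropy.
electric potential

electric current should have units dimensionally equivalent to A (e.g. A).
The given unit 'V' reduces to kg * m^2 / (A * s^3). Of the listed options, that is the dimensionality of electric potential.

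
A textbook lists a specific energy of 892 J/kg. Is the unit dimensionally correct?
Yes

specific energy has SI base units: m^2 / s^2
J/kg reduces to the same SI base units, so it is a valid unit for specific energy.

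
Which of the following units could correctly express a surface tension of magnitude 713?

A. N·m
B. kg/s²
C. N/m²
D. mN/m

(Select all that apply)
B, D

surface tension has SI base units: kg / s^2

Checking each option against kg / s^2:
  A. N·m: ✗ does not match
  B. kg/s²: ✓ matches
  C. N/m²: ✗ does not match
  D. mN/m: ✓ matches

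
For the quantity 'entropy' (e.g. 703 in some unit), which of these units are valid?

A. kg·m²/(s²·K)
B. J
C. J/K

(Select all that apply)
A, C

entropy has SI base units: kg * m^2 / (s^2 * K)

Checking each option against kg * m^2 / (s^2 * K):
  A. kg·m²/(s²·K): ✓ matches
  B. J: ✗ does not match
  C. J/K: ✓ matches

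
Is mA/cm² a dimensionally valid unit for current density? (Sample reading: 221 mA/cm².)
Yes

current density has SI base units: A / m^2
mA/cm² reduces to the same SI base units, so it is a valid unit for current density.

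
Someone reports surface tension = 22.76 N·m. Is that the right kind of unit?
No

surface tension has SI base units: kg / s^2
N·m does NOT reduce to kg / s^2; a valid unit for surface tension would be e.g. N/m.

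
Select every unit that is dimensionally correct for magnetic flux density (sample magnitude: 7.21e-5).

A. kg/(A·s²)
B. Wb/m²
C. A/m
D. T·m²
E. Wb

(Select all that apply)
A, B

magnetic flux density has SI base units: kg / (A * s^2)

Checking each option against kg / (A * s^2):
  A. kg/(A·s²): ✓ matches
  B. Wb/m²: ✓ matches
  C. A/m: ✗ does not match
  D. T·m²: ✗ does not match
  E. Wb: ✗ does not match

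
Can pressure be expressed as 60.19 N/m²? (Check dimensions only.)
Yes

pressure has SI base units: kg / (m * s^2)
N/m² reduces to the same SI base units, so it is a valid unit for pressure.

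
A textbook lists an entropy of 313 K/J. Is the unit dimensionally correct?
No

entropy has SI base units: kg * m^2 / (s^2 * K)
K/J does NOT reduce to kg * m^2 / (s^2 * K); a valid unit for entropy would be e.g. J/K.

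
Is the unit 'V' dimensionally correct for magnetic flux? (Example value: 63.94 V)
No

magnetic flux has SI base units: kg * m^2 / (A * s^2)
V does NOT reduce to kg * m^2 / (A * s^2); a valid unit for magnetic flux would be e.g. Wb.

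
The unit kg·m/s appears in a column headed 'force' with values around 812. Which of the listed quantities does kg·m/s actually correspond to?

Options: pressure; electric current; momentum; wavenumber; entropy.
momentum

force should have units dimensionally equivalent to kg * m / s^2 (e.g. N).
The given unit 'kg·m/s' reduces to kg * m / s. Of the listed options, that is the dimensionality of momentum.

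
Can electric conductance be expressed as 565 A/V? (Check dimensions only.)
Yes

electric conductance has SI base units: A^2 * s^3 / (kg * m^2)
A/V reduces to the same SI base units, so it is a valid unit for electric conductance.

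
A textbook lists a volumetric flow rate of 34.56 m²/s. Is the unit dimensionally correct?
No

volumetric flow rate has SI base units: m^3 / s
m²/s does NOT reduce to m^3 / s; a valid unit for volumetric flow rate would be e.g. m³/s.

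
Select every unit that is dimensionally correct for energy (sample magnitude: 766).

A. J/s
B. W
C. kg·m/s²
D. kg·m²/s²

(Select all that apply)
D

energy has SI base units: kg * m^2 / s^2

Checking each option against kg * m^2 / s^2:
  A. J/s: ✗ does not match
  B. W: ✗ does not match
  C. kg·m/s²: ✗ does not match
  D. kg·m²/s²: ✓ matches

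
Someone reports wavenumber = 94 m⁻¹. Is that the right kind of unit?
Yes

wavenumber has SI base units: 1 / m
m⁻¹ reduces to the same SI base units, so it is a valid unit for wavenumber.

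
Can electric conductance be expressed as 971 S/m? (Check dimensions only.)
No

electric conductance has SI base units: A^2 * s^3 / (kg * m^2)
S/m does NOT reduce to A^2 * s^3 / (kg * m^2); a valid unit for electric conductance would be e.g. S.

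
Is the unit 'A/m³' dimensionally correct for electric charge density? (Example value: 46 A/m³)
No

electric charge density has SI base units: A * s / m^3
A/m³ does NOT reduce to A * s / m^3; a valid unit for electric charge density would be e.g. C/m³.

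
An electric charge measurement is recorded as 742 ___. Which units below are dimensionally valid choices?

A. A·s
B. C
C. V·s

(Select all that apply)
A, B

electric charge has SI base units: A * s

Checking each option against A * s:
  A. A·s: ✓ matches
  B. C: ✓ matches
  C. V·s: ✗ does not match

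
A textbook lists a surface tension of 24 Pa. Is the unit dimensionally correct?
No

surface tension has SI base units: kg / s^2
Pa does NOT reduce to kg / s^2; a valid unit for surface tension would be e.g. N/m.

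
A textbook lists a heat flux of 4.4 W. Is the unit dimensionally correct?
No

heat flux has SI base units: kg / s^3
W does NOT reduce to kg / s^3; a valid unit for heat flux would be e.g. W/m².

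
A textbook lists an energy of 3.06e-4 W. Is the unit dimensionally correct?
No

energy has SI base units: kg * m^2 / s^2
W does NOT reduce to kg * m^2 / s^2; a valid unit for energy would be e.g. J.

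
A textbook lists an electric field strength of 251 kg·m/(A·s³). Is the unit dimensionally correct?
Yes

electric field strength has SI base units: kg * m / (A * s^3)
kg·m/(A·s³) reduces to the same SI base units, so it is a valid unit for electric field strength.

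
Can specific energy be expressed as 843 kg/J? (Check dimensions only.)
No

specific energy has SI base units: m^2 / s^2
kg/J does NOT reduce to m^2 / s^2; a valid unit for specific energy would be e.g. J/kg.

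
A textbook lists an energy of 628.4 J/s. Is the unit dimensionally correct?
No

energy has SI base units: kg * m^2 / s^2
J/s does NOT reduce to kg * m^2 / s^2; a valid unit for energy would be e.g. J.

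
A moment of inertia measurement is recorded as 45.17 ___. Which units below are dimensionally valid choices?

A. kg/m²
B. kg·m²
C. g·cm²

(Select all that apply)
B, C

moment of inertia has SI base units: kg * m^2

Checking each option against kg * m^2:
  A. kg/m²: ✗ does not match
  B. kg·m²: ✓ matches
  C. g·cm²: ✓ matches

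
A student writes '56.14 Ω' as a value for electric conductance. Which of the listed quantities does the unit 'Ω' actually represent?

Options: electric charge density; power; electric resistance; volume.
electric resistance

electric conductance should have units dimensionally equivalent to A^2 * s^3 / (kg * m^2) (e.g. S).
The given unit 'Ω' reduces to kg * m^2 / (A^2 * s^3). Of the listed options, that is the dimensionality of electric resistance.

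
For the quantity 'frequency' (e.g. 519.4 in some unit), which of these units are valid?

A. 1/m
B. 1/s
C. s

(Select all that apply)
B

frequency has SI base units: 1 / s

Checking each option against 1 / s:
  A. 1/m: ✗ does not match
  B. 1/s: ✓ matches
  C. s: ✗ does not match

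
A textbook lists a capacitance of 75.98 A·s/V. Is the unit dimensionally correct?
Yes

capacitance has SI base units: A^2 * s^4 / (kg * m^2)
A·s/V reduces to the same SI base units, so it is a valid unit for capacitance.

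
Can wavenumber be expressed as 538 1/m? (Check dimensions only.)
Yes

wavenumber has SI base units: 1 / m
1/m reduces to the same SI base units, so it is a valid unit for wavenumber.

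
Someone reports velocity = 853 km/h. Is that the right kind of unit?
Yes

velocity has SI base units: m / s
km/h reduces to the same SI base units, so it is a valid unit for velocity.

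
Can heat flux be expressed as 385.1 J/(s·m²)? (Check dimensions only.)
Yes

heat flux has SI base units: kg / s^3
J/(s·m²) reduces to the same SI base units, so it is a valid unit for heat flux.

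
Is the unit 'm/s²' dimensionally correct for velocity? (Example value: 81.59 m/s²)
No

velocity has SI base units: m / s
m/s² does NOT reduce to m / s; a valid unit for velocity would be e.g. m/s.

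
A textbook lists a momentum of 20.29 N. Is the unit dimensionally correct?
No

momentum has SI base units: kg * m / s
N does NOT reduce to kg * m / s; a valid unit for momentum would be e.g. kg·m/s.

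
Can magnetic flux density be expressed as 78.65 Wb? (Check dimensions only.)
No

magnetic flux density has SI base units: kg / (A * s^2)
Wb does NOT reduce to kg / (A * s^2); a valid unit for magnetic flux density would be e.g. T.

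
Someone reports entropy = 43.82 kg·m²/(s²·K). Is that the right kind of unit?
Yes

entropy has SI base units: kg * m^2 / (s^2 * K)
kg·m²/(s²·K) reduces to the same SI base units, so it is a valid unit for entropy.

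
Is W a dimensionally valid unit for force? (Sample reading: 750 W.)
No

force has SI base units: kg * m / s^2
W does NOT reduce to kg * m / s^2; a valid unit for force would be e.g. N.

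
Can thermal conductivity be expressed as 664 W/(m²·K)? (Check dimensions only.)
No

thermal conductivity has SI base units: kg * m / (s^3 * K)
W/(m²·K) does NOT reduce to kg * m / (s^3 * K); a valid unit for thermal conductivity would be e.g. W/(m·K).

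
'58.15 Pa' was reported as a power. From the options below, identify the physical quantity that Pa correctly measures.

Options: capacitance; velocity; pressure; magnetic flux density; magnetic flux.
pressure

power should have units dimensionally equivalent to kg * m^2 / s^3 (e.g. W).
The given unit 'Pa' reduces to kg / (m * s^2). Of the listed options, that is the dimensionality of pressure.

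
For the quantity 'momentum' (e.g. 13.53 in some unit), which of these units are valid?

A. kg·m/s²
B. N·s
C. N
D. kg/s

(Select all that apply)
B

momentum has SI base units: kg * m / s

Checking each option against kg * m / s:
  A. kg·m/s²: ✗ does not match
  B. N·s: ✓ matches
  C. N: ✗ does not match
  D. kg/s: ✗ does not match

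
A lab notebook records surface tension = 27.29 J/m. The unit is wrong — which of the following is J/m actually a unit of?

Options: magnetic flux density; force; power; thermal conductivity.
force

surface tension should have units dimensionally equivalent to kg / s^2 (e.g. N/m).
The given unit 'J/m' reduces to kg * m / s^2. Of the listed options, that is the dimensionality of force.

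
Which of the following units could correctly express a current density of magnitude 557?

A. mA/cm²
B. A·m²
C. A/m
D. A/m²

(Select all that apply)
A, D

current density has SI base units: A / m^2

Checking each option against A / m^2:
  A. mA/cm²: ✓ matches
  B. A·m²: ✗ does not match
  C. A/m: ✗ does not match
  D. A/m²: ✓ matches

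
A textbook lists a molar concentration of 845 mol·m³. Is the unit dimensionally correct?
No

molar concentration has SI base units: mol / m^3
mol·m³ does NOT reduce to mol / m^3; a valid unit for molar concentration would be e.g. mol/m³.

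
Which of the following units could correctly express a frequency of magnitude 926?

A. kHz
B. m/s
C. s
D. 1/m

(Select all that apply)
A

frequency has SI base units: 1 / s

Checking each option against 1 / s:
  A. kHz: ✓ matches
  B. m/s: ✗ does not match
  C. s: ✗ does not match
  D. 1/m: ✗ does not match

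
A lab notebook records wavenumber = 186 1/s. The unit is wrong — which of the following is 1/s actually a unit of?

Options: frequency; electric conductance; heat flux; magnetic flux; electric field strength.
frequency

wavenumber should have units dimensionally equivalent to 1 / m (e.g. 1/m).
The given unit '1/s' reduces to 1 / s. Of the listed options, that is the dimensionality of frequency.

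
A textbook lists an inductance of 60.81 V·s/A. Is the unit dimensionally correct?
Yes

inductance has SI base units: kg * m^2 / (A^2 * s^2)
V·s/A reduces to the same SI base units, so it is a valid unit for inductance.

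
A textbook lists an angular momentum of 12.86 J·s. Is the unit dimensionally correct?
Yes

angular momentum has SI base units: kg * m^2 / s
J·s reduces to the same SI base units, so it is a valid unit for angular momentum.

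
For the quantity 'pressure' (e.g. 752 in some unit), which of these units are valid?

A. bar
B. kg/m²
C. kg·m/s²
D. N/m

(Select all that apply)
A

pressure has SI base units: kg / (m * s^2)

Checking each option against kg / (m * s^2):
  A. bar: ✓ matches
  B. kg/m²: ✗ does not match
  C. kg·m/s²: ✗ does not match
  D. N/m: ✗ does not match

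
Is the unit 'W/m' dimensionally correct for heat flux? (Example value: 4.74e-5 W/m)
No

heat flux has SI base units: kg / s^3
W/m does NOT reduce to kg / s^3; a valid unit for heat flux would be e.g. W/m².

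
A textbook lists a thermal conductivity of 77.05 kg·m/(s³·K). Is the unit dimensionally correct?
Yes

thermal conductivity has SI base units: kg * m / (s^3 * K)
kg·m/(s³·K) reduces to the same SI base units, so it is a valid unit for thermal conductivity.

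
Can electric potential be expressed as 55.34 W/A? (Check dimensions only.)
Yes

electric potential has SI base units: kg * m^2 / (A * s^3)
W/A reduces to the same SI base units, so it is a valid unit for electric potential.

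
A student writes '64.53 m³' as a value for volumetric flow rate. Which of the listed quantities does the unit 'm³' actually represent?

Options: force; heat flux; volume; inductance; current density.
volume

volumetric flow rate should have units dimensionally equivalent to m^3 / s (e.g. m³/s).
The given unit 'm³' reduces to m^3. Of the listed options, that is the dimensionality of volume.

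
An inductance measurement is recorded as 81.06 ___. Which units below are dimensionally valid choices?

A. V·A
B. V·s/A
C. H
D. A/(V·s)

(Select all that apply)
B, C

inductance has SI base units: kg * m^2 / (A^2 * s^2)

Checking each option against kg * m^2 / (A^2 * s^2):
  A. V·A: ✗ does not match
  B. V·s/A: ✓ matches
  C. H: ✓ matches
  D. A/(V·s): ✗ does not match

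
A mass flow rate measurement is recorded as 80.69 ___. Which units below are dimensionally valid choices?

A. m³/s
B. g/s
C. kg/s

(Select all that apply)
B, C

mass flow rate has SI base units: kg / s

Checking each option against kg / s:
  A. m³/s: ✗ does not match
  B. g/s: ✓ matches
  C. kg/s: ✓ matches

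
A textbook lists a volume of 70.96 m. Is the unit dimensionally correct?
No

volume has SI base units: m^3
m does NOT reduce to m^3; a valid unit for volume would be e.g. m³.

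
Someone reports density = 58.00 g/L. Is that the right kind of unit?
Yes

density has SI base units: kg / m^3
g/L reduces to the same SI base units, so it is a valid unit for density.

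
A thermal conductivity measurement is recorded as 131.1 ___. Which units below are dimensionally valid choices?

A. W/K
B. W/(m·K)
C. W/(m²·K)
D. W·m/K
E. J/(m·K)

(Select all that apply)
B

thermal conductivity has SI base units: kg * m / (s^3 * K)

Checking each option against kg * m / (s^3 * K):
  A. W/K: ✗ does not match
  B. W/(m·K): ✓ matches
  C. W/(m²·K): ✗ does not match
  D. W·m/K: ✗ does not match
  E. J/(m·K): ✗ does not match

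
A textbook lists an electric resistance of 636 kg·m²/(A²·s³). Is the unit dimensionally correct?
Yes

electric resistance has SI base units: kg * m^2 / (A^2 * s^3)
kg·m²/(A²·s³) reduces to the same SI base units, so it is a valid unit for electric resistance.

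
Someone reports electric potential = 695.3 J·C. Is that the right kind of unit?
No

electric potential has SI base units: kg * m^2 / (A * s^3)
J·C does NOT reduce to kg * m^2 / (A * s^3); a valid unit for electric potential would be e.g. V.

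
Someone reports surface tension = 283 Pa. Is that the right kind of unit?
No

surface tension has SI base units: kg / s^2
Pa does NOT reduce to kg / s^2; a valid unit for surface tension would be e.g. N/m.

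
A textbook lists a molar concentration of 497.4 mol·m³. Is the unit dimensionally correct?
No

molar concentration has SI base units: mol / m^3
mol·m³ does NOT reduce to mol / m^3; a valid unit for molar concentration would be e.g. mol/m³.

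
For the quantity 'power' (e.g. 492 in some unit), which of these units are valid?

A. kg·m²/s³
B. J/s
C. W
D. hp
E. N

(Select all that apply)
A, B, C, D

power has SI base units: kg * m^2 / s^3

Checking each option against kg * m^2 / s^3:
  A. kg·m²/s³: ✓ matches
  B. J/s: ✓ matches
  C. W: ✓ matches
  D. hp: ✓ matches
  E. N: ✗ does not match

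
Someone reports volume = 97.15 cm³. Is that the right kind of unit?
Yes

volume has SI base units: m^3
cm³ reduces to the same SI base units, so it is a valid unit for volume.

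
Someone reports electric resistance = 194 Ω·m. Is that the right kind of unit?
No

electric resistance has SI base units: kg * m^2 / (A^2 * s^3)
Ω·m does NOT reduce to kg * m^2 / (A^2 * s^3); a valid unit for electric resistance would be e.g. Ω.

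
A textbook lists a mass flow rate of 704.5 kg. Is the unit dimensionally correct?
No

mass flow rate has SI base units: kg / s
kg does NOT reduce to kg / s; a valid unit for mass flow rate would be e.g. kg/s.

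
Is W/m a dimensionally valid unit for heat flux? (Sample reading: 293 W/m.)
No

heat flux has SI base units: kg / s^3
W/m does NOT reduce to kg / s^3; a valid unit for heat flux would be e.g. W/m².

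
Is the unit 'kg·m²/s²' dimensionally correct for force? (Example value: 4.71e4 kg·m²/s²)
No

force has SI base units: kg * m / s^2
kg·m²/s² does NOT reduce to kg * m / s^2; a valid unit for force would be e.g. N.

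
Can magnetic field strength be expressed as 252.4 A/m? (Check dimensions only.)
Yes

magnetic field strength has SI base units: A / m
A/m reduces to the same SI base units, so it is a valid unit for magnetic field strength.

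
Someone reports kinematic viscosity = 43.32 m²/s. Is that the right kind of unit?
Yes

kinematic viscosity has SI base units: m^2 / s
m²/s reduces to the same SI base units, so it is a valid unit for kinematic viscosity.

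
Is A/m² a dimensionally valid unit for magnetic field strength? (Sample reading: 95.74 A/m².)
No

magnetic field strength has SI base units: A / m
A/m² does NOT reduce to A / m; a valid unit for magnetic field strength would be e.g. A/m.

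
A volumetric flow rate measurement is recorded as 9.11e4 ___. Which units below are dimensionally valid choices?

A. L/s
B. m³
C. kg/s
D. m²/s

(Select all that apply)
A

volumetric flow rate has SI base units: m^3 / s

Checking each option against m^3 / s:
  A. L/s: ✓ matches
  B. m³: ✗ does not match
  C. kg/s: ✗ does not match
  D. m²/s: ✗ does not match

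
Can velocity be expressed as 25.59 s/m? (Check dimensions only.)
No

velocity has SI base units: m / s
s/m does NOT reduce to m / s; a valid unit for velocity would be e.g. m/s.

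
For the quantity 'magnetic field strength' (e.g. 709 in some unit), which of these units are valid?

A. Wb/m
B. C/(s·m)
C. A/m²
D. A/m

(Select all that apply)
B, D

magnetic field strength has SI base units: A / m

Checking each option against A / m:
  A. Wb/m: ✗ does not match
  B. C/(s·m): ✓ matches
  C. A/m²: ✗ does not match
  D. A/m: ✓ matches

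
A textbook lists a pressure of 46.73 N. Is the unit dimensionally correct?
No

pressure has SI base units: kg / (m * s^2)
N does NOT reduce to kg / (m * s^2); a valid unit for pressure would be e.g. Pa.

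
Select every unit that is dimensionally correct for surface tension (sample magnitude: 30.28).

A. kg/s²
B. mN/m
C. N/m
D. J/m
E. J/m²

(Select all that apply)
A, B, C, E

surface tension has SI base units: kg / s^2

Checking each option against kg / s^2:
  A. kg/s²: ✓ matches
  B. mN/m: ✓ matches
  C. N/m: ✓ matches
  D. J/m: ✗ does not match
  E. J/m²: ✓ matches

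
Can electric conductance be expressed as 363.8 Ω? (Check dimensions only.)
No

electric conductance has SI base units: A^2 * s^3 / (kg * m^2)
Ω does NOT reduce to A^2 * s^3 / (kg * m^2); a valid unit for electric conductance would be e.g. S.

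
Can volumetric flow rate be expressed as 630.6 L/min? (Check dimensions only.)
Yes

volumetric flow rate has SI base units: m^3 / s
L/min reduces to the same SI base units, so it is a valid unit for volumetric flow rate.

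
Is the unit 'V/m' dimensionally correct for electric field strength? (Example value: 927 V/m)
Yes

electric field strength has SI base units: kg * m / (A * s^3)
V/m reduces to the same SI base units, so it is a valid unit for electric field strength.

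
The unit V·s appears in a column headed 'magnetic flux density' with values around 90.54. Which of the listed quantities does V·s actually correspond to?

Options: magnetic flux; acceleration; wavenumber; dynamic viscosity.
magnetic flux

magnetic flux density should have units dimensionally equivalent to kg / (A * s^2) (e.g. T).
The given unit 'V·s' reduces to kg * m^2 / (A * s^2). Of the listed options, that is the dimensionality of magnetic flux.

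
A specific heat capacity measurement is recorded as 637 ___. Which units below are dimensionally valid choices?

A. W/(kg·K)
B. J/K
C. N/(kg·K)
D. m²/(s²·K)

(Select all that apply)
D

specific heat capacity has SI base units: m^2 / (s^2 * K)

Checking each option against m^2 / (s^2 * K):
  A. W/(kg·K): ✗ does not match
  B. J/K: ✗ does not match
  C. N/(kg·K): ✗ does not match
  D. m²/(s²·K): ✓ matches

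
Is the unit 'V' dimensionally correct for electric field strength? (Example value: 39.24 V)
No

electric field strength has SI base units: kg * m / (A * s^3)
V does NOT reduce to kg * m / (A * s^3); a valid unit for electric field strength would be e.g. V/m.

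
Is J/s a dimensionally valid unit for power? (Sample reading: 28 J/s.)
Yes

power has SI base units: kg * m^2 / s^3
J/s reduces to the same SI base units, so it is a valid unit for power.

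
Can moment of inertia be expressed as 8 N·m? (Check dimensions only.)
No

moment of inertia has SI base units: kg * m^2
N·m does NOT reduce to kg * m^2; a valid unit for moment of inertia would be e.g. kg·m².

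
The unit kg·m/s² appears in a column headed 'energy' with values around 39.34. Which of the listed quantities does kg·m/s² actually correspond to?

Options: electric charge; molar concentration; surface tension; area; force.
force

energy should have units dimensionally equivalent to kg * m^2 / s^2 (e.g. J).
The given unit 'kg·m/s²' reduces to kg * m / s^2. Of the listed options, that is the dimensionality of force.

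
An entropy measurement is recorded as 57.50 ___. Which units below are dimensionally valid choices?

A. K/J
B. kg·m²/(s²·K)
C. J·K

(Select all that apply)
B

entropy has SI base units: kg * m^2 / (s^2 * K)

Checking each option against kg * m^2 / (s^2 * K):
  A. K/J: ✗ does not match
  B. kg·m²/(s²·K): ✓ matches
  C. J·K: ✗ does not match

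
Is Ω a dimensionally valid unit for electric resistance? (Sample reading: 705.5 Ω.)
Yes

electric resistance has SI base units: kg * m^2 / (A^2 * s^3)
Ω reduces to the same SI base units, so it is a valid unit for electric resistance.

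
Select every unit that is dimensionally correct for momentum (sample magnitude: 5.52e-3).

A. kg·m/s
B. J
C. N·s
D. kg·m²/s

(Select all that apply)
A, C

momentum has SI base units: kg * m / s

Checking each option against kg * m / s:
  A. kg·m/s: ✓ matches
  B. J: ✗ does not match
  C. N·s: ✓ matches
  D. kg·m²/s: ✗ does not match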